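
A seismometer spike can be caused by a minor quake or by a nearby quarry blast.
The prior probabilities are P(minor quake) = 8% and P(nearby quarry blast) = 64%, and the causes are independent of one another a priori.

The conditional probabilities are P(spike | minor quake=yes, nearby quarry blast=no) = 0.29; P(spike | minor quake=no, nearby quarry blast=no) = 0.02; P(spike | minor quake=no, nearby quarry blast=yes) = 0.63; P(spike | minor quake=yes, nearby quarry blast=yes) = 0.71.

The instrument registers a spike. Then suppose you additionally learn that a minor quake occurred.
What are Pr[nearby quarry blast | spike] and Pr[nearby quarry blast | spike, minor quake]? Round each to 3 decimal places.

Sum P(spike|·) weighted by the priors over the 4 (minor quake, nearby quarry blast) configurations:
  P(spike) = 0.02×0.92×0.36 + 0.63×0.92×0.64 + 0.29×0.08×0.36 + 0.71×0.08×0.64
        = 0.006624 + 0.370944 + 0.008352 + 0.036352 = 0.422272
Configurations with nearby quarry blast contribute 0.407296, so
  P(nearby quarry blast | spike) = 0.407296 / 0.422272 ≈ 0.965

With the extra evidence:
Weight on nearby quarry blast=true, given the evidence: 0.71*0.64 = 0.454400
Denominator P(spike | minor quake): 0.29*0.36 + 0.71*0.64 = 0.558800
P(nearby quarry blast | spike, minor quake) = 0.454400/0.558800 ≈ 0.813
— minor quake explains away the evidence for nearby quarry blast.

Pr[nearby quarry blast | spike] ≈ 0.965; Pr[nearby quarry blast | spike, minor quake] ≈ 0.813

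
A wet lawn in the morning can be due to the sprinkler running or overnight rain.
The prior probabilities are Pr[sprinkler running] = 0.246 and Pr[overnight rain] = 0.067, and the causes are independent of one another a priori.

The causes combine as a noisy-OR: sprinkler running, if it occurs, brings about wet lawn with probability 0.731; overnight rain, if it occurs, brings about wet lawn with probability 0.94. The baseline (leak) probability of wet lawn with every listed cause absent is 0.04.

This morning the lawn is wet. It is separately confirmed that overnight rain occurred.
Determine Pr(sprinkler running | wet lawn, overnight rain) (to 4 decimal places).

Pr(sprinkler running | wet lawn, overnight rain) ≈ 0.2542

Under noisy-OR, P(wet lawn | causes) = 1 − (1−0.04)·∏(1−qᵢ) over the active causes.
P(wet lawn | overnight rain) = 0.9424·0.754 + 0.984506·0.246 = 0.710570 + 0.242188 = 0.952758
Of this, 0.242188 comes from 0.984506·0.246 (the sprinkler running=true cases).
Hence the posterior is 0.242188/0.952758 ≈ 0.2542.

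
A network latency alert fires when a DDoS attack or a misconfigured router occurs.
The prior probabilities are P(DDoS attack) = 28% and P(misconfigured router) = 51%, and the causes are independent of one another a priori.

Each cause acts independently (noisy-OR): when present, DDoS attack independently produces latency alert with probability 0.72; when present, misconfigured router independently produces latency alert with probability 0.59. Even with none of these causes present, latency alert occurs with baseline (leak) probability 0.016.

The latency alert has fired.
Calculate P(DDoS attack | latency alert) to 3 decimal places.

Under noisy-OR, P(latency alert | causes) = 1 − (1−0.016)·∏(1−qᵢ) over the active causes.
P(latency alert) = 0.016*0.72*0.49 + 0.59656*0.72*0.51 + 0.72448*0.28*0.49 + 0.887037*0.28*0.51 = 0.005645 + 0.219057 + 0.099399 + 0.126669 = 0.450770
Of this, 0.226068 comes from 0.099399 + 0.126669 (the DDoS attack=true cases).
P(DDoS attack | latency alert) = 0.226068 / 0.450770 ≈ 0.502

P(DDoS attack | latency alert) ≈ 0.502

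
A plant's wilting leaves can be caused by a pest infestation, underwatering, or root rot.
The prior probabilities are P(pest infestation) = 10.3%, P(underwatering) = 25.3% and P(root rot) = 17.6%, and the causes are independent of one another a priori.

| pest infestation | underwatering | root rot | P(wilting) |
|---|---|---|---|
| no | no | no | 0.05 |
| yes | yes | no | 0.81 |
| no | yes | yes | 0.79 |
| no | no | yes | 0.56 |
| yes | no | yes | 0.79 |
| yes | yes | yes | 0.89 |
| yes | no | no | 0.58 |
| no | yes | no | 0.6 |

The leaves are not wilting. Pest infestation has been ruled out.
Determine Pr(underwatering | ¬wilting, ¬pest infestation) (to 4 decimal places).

Weight on underwatering=true, given the evidence: 0.083389 + 0.009351 = 0.092740
Denominator P(¬wilting | ¬pest infestation): 0.95×0.747×0.824 + 0.44×0.747×0.176 + 0.4×0.253×0.824 + 0.21×0.253×0.176 = 0.735340
Posterior = 0.092740 / 0.735340 ≈ 0.1261

Pr(underwatering | ¬wilting, ¬pest infestation) ≈ 0.1261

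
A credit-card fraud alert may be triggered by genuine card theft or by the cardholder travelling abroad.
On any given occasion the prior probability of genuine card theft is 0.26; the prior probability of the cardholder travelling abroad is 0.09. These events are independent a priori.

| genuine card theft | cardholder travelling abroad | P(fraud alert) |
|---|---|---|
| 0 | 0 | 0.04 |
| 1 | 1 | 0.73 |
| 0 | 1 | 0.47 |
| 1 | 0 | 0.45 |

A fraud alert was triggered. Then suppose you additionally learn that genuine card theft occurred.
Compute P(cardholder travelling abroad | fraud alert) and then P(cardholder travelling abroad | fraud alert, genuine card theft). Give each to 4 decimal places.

P(cardholder travelling abroad | fraud alert) ≈ 0.2662; P(cardholder travelling abroad | fraud alert, genuine card theft) ≈ 0.1383

Sum P(fraud alert|·) weighted by the priors over the 4 (genuine card theft, cardholder travelling abroad) configurations:
  P(fraud alert) = 0.04*0.74*0.91 + 0.47*0.74*0.09 + 0.45*0.26*0.91 + 0.73*0.26*0.09
        = 0.026936 + 0.031302 + 0.106470 + 0.017082 = 0.181790
Configurations with cardholder travelling abroad contribute 0.048384, so
  P(cardholder travelling abroad | fraud alert) = 0.048384 / 0.181790 ≈ 0.2662

Now condition on the additional information:
P(fraud alert | genuine card theft) = 0.45·0.91 + 0.73·0.09 = 0.409500 + 0.065700 = 0.475200
Restricting to configurations with cardholder travelling abroad present: 0.73·0.09 = 0.065700.
Hence the posterior is 0.065700/0.475200 ≈ 0.1383.
The drop from 0.2662 to 0.1383 is the explaining-away (discounting) effect.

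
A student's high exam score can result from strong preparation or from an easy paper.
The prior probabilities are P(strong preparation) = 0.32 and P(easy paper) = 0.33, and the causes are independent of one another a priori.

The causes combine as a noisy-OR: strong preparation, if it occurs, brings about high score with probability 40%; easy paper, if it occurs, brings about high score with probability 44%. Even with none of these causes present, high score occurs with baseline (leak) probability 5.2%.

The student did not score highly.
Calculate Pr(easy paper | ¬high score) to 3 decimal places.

Under noisy-OR, P(high score | causes) = 1 − (1−0.052)·∏(1−qᵢ) over the active causes.
P(¬high score) = 0.948*0.68*0.67 + 0.53088*0.68*0.33 + 0.5688*0.32*0.67 + 0.318528*0.32*0.33 = 0.431909 + 0.119129 + 0.121951 + 0.033637 = 0.706626
Restricting to configurations with easy paper present: 0.119129 + 0.033637 = 0.152766.
Hence the posterior is 0.152766/0.706626 ≈ 0.216.

Pr(easy paper | ¬high score) ≈ 0.216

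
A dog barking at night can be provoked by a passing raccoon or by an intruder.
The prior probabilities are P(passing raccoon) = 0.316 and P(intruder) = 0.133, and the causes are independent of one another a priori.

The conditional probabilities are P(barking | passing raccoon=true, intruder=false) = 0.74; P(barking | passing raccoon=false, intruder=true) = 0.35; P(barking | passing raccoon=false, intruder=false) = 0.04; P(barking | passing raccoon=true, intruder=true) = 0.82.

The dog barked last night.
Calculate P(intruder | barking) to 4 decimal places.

P(intruder | barking) ≈ 0.2265

P(barking) = 0.04×0.684×0.867 + 0.35×0.684×0.133 + 0.74×0.316×0.867 + 0.82×0.316×0.133 = 0.023721 + 0.031840 + 0.202739 + 0.034463 = 0.292763
Restricting to configurations with intruder present: 0.031840 + 0.034463 = 0.066303.
P(intruder | barking) = 0.066303 / 0.292763 ≈ 0.2265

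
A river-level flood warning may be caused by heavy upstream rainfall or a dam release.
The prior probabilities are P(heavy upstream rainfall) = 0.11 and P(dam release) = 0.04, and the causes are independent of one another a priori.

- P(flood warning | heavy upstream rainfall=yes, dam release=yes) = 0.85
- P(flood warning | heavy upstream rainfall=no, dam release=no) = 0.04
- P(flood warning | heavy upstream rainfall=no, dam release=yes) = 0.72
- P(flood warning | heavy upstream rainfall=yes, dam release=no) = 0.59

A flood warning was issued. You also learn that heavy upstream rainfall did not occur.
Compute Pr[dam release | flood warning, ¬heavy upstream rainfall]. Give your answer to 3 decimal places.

Pr[dam release | flood warning, ¬heavy upstream rainfall] ≈ 0.429

Sum P(flood warning|·) weighted by the priors over both values of dam release:
  P(flood warning | ¬heavy upstream rainfall) = 0.04×0.96 + 0.72×0.04
        = 0.038400 + 0.028800 = 0.067200
Keeping only the dam release-present terms gives 0.028800, so
  P(dam release | flood warning, ¬heavy upstream rainfall) = 0.028800 / 0.067200 ≈ 0.429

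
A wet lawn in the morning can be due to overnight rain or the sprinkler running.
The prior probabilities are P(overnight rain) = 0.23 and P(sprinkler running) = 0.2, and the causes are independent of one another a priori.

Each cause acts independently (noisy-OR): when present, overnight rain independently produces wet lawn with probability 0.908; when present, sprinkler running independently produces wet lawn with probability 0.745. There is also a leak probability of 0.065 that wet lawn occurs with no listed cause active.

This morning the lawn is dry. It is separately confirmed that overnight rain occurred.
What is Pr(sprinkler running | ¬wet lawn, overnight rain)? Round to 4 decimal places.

Under noisy-OR, P(wet lawn | causes) = 1 − (1−0.065)·∏(1−qᵢ) over the active causes.
P(¬wet lawn | overnight rain) = 0.08602*0.8 + 0.021935*0.2 = 0.068816 + 0.004387 = 0.073203
The sprinkler running-present share is 0.021935*0.2 = 0.004387.
So P(sprinkler running | ¬wet lawn, overnight rain) = 0.004387/0.073203 ≈ 0.0599.

Pr(sprinkler running | ¬wet lawn, overnight rain) ≈ 0.0599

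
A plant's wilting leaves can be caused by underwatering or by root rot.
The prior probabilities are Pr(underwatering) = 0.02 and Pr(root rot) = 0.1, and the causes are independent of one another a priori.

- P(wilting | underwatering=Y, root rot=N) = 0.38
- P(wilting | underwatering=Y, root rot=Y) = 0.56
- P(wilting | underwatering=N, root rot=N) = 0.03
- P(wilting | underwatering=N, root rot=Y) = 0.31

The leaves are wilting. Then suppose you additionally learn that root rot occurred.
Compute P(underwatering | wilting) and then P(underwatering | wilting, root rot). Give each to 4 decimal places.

Weight on underwatering=true, given the evidence: 0.006840 + 0.001120 = 0.007960
Denominator P(wilting): 0.03*0.98*0.9 + 0.31*0.98*0.1 + 0.38*0.02*0.9 + 0.56*0.02*0.1 = 0.064800
Posterior = 0.007960 / 0.064800 ≈ 0.1228

Now condition on the additional information:
Enumerate both values of underwatering and weight by the priors:
  P(wilting | root rot) = 0.31·0.98 + 0.56·0.02
        = 0.303800 + 0.011200 = 0.315000
The terms with underwatering present sum to 0.011200, so
  P(underwatering | wilting, root rot) = 0.011200 / 0.315000 ≈ 0.0356
— root rot explains away the evidence for underwatering.

P(underwatering | wilting) ≈ 0.1228; P(underwatering | wilting, root rot) ≈ 0.0356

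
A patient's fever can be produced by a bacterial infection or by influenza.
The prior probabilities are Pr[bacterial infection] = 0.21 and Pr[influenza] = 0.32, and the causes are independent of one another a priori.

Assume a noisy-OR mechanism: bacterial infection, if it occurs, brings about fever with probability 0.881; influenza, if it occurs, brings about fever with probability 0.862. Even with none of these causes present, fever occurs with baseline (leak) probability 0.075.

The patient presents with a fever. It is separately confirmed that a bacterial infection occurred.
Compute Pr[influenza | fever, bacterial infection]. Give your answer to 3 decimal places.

Under noisy-OR, P(fever | causes) = 1 − (1−0.075)·∏(1−qᵢ) over the active causes.
Weight on influenza=true, given the evidence: 0.98481·0.32 = 0.315139
Normalizer over all consistent configurations: 0.889925·0.68 + 0.98481·0.32 = 0.920288
P(influenza | fever, bacterial infection) = 0.315139/0.920288 ≈ 0.342

Pr[influenza | fever, bacterial infection] ≈ 0.342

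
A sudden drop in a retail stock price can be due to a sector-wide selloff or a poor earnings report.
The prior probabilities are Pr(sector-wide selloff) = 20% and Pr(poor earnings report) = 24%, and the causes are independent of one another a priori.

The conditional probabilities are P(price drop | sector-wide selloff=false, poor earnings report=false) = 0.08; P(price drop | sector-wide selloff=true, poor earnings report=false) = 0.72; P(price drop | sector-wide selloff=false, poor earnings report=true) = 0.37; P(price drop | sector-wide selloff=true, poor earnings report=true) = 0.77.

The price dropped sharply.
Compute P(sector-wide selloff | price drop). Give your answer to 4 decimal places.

P(sector-wide selloff | price drop) ≈ 0.5502

Sum P(price drop|·) weighted by the priors over the 4 (sector-wide selloff, poor earnings report) configurations:
  P(price drop) = 0.08×0.8×0.76 + 0.37×0.8×0.24 + 0.72×0.2×0.76 + 0.77×0.2×0.24
        = 0.048640 + 0.071040 + 0.109440 + 0.036960 = 0.266080
The terms with sector-wide selloff present sum to 0.146400, so
  P(sector-wide selloff | price drop) = 0.146400 / 0.266080 ≈ 0.5502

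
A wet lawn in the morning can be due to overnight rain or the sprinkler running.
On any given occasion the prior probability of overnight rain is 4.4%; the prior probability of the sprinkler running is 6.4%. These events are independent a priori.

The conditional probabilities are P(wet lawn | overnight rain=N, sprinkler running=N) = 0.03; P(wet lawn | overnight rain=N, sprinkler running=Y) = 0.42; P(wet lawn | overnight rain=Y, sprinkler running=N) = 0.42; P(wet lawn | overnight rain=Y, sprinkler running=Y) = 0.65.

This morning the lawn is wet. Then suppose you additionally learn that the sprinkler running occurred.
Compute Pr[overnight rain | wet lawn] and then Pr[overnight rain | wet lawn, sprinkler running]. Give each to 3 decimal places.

Pr[overnight rain | wet lawn] ≈ 0.267; Pr[overnight rain | wet lawn, sprinkler running] ≈ 0.066

Enumerate the 4 (overnight rain, sprinkler running) configurations and weight by the priors:
  P(wet lawn) = 0.03·0.956·0.936 + 0.42·0.956·0.064 + 0.42·0.044·0.936 + 0.65·0.044·0.064
        = 0.026844 + 0.025697 + 0.017297 + 0.001830 = 0.071668
Configurations with overnight rain contribute 0.019127, so
  P(overnight rain | wet lawn) = 0.019127 / 0.071668 ≈ 0.267

With the extra evidence:
Numerator (weight on configurations with overnight rain): 0.65×0.044 = 0.028600
The normalizing constant is 0.42×0.956 + 0.65×0.044 = 0.430120
P(overnight rain | wet lawn, sprinkler running) = 0.028600/0.430120 ≈ 0.066
— sprinkler running explains away the evidence for overnight rain.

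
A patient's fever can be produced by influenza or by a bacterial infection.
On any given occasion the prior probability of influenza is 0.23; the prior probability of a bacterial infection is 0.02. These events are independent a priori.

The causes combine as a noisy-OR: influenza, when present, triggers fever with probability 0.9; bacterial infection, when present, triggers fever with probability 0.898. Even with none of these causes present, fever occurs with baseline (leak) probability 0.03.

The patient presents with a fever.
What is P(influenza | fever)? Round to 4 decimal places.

Under noisy-OR, P(fever | causes) = 1 − (1−0.03)·∏(1−qᵢ) over the active causes.
P(fever) = 0.03*0.77*0.98 + 0.90106*0.77*0.02 + 0.903*0.23*0.98 + 0.990106*0.23*0.02 = 0.022638 + 0.013876 + 0.203536 + 0.004554 = 0.244604
Restricting to configurations with influenza present: 0.203536 + 0.004554 = 0.208090.
Hence the posterior is 0.208090/0.244604 ≈ 0.8507.

P(influenza | fever) ≈ 0.8507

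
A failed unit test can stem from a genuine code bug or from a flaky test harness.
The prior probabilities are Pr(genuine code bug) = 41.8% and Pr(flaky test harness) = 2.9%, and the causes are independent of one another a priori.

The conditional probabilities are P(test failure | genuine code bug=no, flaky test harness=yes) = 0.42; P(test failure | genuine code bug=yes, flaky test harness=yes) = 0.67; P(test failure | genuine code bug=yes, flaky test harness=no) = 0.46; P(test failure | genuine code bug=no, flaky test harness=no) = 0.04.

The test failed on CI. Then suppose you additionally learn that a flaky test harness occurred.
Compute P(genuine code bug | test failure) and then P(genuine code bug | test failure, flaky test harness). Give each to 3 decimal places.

P(genuine code bug | test failure) ≈ 0.868; P(genuine code bug | test failure, flaky test harness) ≈ 0.534

By total probability over the 4 (genuine code bug, flaky test harness) configurations:
  P(test failure) = 0.04*0.582*0.971 + 0.42*0.582*0.029 + 0.46*0.418*0.971 + 0.67*0.418*0.029
        = 0.022605 + 0.007089 + 0.186704 + 0.008122 = 0.224520
Keeping only the genuine code bug-present terms gives 0.194826, so
  P(genuine code bug | test failure) = 0.194826 / 0.224520 ≈ 0.868

With the extra evidence:
Numerator (weight on configurations with genuine code bug): 0.67·0.418 = 0.280060
Normalizer over all consistent configurations: 0.42·0.582 + 0.67·0.418 = 0.524500
P(genuine code bug | test failure, flaky test harness) = 0.280060/0.524500 ≈ 0.534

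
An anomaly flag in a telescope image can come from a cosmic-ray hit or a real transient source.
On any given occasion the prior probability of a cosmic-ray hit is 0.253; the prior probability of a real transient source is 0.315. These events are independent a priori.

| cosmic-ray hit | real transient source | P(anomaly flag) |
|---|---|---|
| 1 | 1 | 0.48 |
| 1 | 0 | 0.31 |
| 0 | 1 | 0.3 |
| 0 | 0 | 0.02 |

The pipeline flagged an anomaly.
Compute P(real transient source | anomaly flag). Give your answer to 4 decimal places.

For the numerator, keep only real transient source=true terms: 0.070592 + 0.038254 = 0.108846
Normalizer over all consistent configurations: 0.02×0.747×0.685 + 0.3×0.747×0.315 + 0.31×0.253×0.685 + 0.48×0.253×0.315 = 0.172805
Posterior = 0.108846 / 0.172805 ≈ 0.6299

P(real transient source | anomaly flag) ≈ 0.6299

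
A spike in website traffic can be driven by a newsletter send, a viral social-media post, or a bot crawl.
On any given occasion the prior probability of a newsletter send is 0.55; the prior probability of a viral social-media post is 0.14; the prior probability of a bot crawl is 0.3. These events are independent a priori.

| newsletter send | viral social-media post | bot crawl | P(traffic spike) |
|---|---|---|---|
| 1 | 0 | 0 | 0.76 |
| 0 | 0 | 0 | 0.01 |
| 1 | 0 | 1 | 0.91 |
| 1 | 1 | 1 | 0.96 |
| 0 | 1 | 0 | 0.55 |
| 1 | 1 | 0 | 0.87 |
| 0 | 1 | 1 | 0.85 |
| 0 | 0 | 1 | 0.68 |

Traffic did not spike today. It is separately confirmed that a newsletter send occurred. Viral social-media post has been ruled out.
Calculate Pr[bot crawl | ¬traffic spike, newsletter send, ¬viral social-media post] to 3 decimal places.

Enumerate both values of bot crawl and weight by the priors:
  P(¬traffic spike | newsletter send, ¬viral social-media post) = 0.24·0.7 + 0.09·0.3
        = 0.168000 + 0.027000 = 0.195000
Keeping only the bot crawl-present terms gives 0.027000, so
  P(bot crawl | ¬traffic spike, newsletter send, ¬viral social-media post) = 0.027000 / 0.195000 ≈ 0.138

Pr[bot crawl | ¬traffic spike, newsletter send, ¬viral social-media post] ≈ 0.138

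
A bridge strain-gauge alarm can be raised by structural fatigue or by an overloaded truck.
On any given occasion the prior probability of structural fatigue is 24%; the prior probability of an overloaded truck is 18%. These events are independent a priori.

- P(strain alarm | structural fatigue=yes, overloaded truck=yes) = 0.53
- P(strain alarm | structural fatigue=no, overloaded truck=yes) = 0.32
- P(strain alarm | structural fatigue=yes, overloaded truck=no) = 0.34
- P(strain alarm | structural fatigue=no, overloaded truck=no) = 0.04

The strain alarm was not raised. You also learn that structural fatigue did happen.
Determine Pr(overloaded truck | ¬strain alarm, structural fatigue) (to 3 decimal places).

P(¬strain alarm | structural fatigue) = 0.66*0.82 + 0.47*0.18 = 0.541200 + 0.084600 = 0.625800
The overloaded truck-present share is 0.47*0.18 = 0.084600.
Hence the posterior is 0.084600/0.625800 ≈ 0.135.

Pr(overloaded truck | ¬strain alarm, structural fatigue) ≈ 0.135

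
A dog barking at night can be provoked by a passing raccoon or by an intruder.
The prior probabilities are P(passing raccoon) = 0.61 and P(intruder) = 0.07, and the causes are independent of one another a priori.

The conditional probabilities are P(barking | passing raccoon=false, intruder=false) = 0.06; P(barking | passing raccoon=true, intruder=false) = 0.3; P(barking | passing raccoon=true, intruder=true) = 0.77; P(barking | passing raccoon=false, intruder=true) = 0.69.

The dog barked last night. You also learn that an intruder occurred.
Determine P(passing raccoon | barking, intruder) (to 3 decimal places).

P(passing raccoon | barking, intruder) ≈ 0.636

P(barking | intruder) = 0.69·0.39 + 0.77·0.61 = 0.269100 + 0.469700 = 0.738800
The passing raccoon-present share is 0.77·0.61 = 0.469700.
Hence the posterior is 0.469700/0.738800 ≈ 0.636.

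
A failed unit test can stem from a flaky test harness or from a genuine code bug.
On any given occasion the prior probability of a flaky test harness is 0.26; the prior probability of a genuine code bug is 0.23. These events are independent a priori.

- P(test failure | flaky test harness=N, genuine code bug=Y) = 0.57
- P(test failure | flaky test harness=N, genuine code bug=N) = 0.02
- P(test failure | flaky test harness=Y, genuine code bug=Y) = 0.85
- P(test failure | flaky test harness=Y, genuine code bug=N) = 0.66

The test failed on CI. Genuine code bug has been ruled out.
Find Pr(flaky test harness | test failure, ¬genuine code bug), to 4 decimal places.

Pr(flaky test harness | test failure, ¬genuine code bug) ≈ 0.9206

P(test failure | ¬genuine code bug) = 0.02×0.74 + 0.66×0.26 = 0.014800 + 0.171600 = 0.186400
The flaky test harness-present share is 0.66×0.26 = 0.171600.
So P(flaky test harness | test failure, ¬genuine code bug) = 0.171600/0.186400 ≈ 0.9206.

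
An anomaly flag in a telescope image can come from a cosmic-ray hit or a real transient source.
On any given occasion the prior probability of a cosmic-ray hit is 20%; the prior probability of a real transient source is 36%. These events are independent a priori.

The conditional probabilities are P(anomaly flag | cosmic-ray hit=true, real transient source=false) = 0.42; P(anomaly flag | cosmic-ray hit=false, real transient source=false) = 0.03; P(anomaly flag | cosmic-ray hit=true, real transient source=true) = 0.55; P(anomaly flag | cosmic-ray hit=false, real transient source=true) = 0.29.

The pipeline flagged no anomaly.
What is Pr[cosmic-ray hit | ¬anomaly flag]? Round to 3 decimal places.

P(¬anomaly flag) = 0.97*0.8*0.64 + 0.71*0.8*0.36 + 0.58*0.2*0.64 + 0.45*0.2*0.36 = 0.496640 + 0.204480 + 0.074240 + 0.032400 = 0.807760
The cosmic-ray hit-present share is 0.074240 + 0.032400 = 0.106640.
P(cosmic-ray hit | ¬anomaly flag) = 0.106640 / 0.807760 ≈ 0.132

Pr[cosmic-ray hit | ¬anomaly flag] ≈ 0.132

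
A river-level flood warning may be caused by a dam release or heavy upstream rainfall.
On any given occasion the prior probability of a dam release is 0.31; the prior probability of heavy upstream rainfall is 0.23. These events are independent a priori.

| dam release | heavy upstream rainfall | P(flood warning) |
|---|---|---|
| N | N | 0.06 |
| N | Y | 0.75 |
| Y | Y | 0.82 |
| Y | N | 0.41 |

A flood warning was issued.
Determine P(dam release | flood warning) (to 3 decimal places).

P(dam release | flood warning) ≈ 0.509

For the numerator, keep only dam release=true terms: 0.097867 + 0.058466 = 0.156333
The normalizing constant is 0.06*0.69*0.77 + 0.75*0.69*0.23 + 0.41*0.31*0.77 + 0.82*0.31*0.23 = 0.307236
Posterior = 0.156333 / 0.307236 ≈ 0.509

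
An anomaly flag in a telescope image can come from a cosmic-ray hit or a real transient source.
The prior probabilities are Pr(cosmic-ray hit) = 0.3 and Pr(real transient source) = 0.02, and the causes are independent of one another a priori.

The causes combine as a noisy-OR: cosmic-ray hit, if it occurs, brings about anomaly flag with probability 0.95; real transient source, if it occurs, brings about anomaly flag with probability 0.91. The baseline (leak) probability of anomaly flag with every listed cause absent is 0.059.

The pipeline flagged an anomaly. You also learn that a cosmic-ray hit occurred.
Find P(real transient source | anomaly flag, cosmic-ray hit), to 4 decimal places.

P(real transient source | anomaly flag, cosmic-ray hit) ≈ 0.0209

Under noisy-OR, P(anomaly flag | causes) = 1 − (1−0.059)·∏(1−qᵢ) over the active causes.
P(anomaly flag | cosmic-ray hit) = 0.95295·0.98 + 0.995765·0.02 = 0.933891 + 0.019915 = 0.953806
Restricting to configurations with real transient source present: 0.995765·0.02 = 0.019915.
Hence the posterior is 0.019915/0.953806 ≈ 0.0209.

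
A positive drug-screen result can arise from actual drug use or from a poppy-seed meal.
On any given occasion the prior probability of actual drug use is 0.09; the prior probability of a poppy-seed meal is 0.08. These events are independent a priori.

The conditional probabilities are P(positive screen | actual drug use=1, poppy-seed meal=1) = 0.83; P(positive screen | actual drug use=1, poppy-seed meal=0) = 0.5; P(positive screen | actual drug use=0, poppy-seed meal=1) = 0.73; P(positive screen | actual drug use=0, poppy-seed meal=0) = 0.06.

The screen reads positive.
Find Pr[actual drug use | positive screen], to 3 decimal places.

Pr[actual drug use | positive screen] ≈ 0.314

Weight on actual drug use=true, given the evidence: 0.041400 + 0.005976 = 0.047376
The normalizing constant is 0.06·0.91·0.92 + 0.73·0.91·0.08 + 0.5·0.09·0.92 + 0.83·0.09·0.08 = 0.150752
P(actual drug use | positive screen) = 0.047376/0.150752 ≈ 0.314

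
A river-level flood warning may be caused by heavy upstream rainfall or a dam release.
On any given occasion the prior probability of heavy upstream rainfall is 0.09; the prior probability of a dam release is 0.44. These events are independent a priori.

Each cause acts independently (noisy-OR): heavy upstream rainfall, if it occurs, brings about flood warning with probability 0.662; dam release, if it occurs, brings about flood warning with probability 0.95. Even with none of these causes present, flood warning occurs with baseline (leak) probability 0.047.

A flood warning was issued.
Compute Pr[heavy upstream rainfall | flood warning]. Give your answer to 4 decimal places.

Under noisy-OR, P(flood warning | causes) = 1 − (1−0.047)·∏(1−qᵢ) over the active causes.
P(flood warning) = 0.047×0.91×0.56 + 0.95235×0.91×0.44 + 0.677886×0.09×0.56 + 0.983894×0.09×0.44 = 0.023951 + 0.381321 + 0.034165 + 0.038962 = 0.478399
Restricting to configurations with heavy upstream rainfall present: 0.034165 + 0.038962 = 0.073127.
Hence the posterior is 0.073127/0.478399 ≈ 0.1529.

Pr[heavy upstream rainfall | flood warning] ≈ 0.1529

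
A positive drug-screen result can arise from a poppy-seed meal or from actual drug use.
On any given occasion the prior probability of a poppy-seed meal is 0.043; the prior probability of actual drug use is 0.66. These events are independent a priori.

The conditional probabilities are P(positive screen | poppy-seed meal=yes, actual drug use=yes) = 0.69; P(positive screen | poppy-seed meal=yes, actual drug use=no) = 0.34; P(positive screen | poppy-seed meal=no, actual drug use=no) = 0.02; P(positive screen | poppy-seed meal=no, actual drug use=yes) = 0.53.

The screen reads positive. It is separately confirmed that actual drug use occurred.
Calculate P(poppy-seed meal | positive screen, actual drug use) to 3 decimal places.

P(poppy-seed meal | positive screen, actual drug use) ≈ 0.055

Weight on poppy-seed meal=true, given the evidence: 0.69*0.043 = 0.029670
Normalizer over all consistent configurations: 0.53*0.957 + 0.69*0.043 = 0.536880
P(poppy-seed meal | positive screen, actual drug use) = 0.029670/0.536880 ≈ 0.055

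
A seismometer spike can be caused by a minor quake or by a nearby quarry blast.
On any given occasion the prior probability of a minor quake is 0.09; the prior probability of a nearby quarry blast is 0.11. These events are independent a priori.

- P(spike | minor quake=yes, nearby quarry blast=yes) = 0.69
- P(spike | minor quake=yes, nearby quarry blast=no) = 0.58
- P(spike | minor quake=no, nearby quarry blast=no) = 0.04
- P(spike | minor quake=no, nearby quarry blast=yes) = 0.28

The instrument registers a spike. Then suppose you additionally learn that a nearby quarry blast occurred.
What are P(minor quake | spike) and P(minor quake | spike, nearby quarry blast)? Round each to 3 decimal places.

P(minor quake | spike) ≈ 0.469; P(minor quake | spike, nearby quarry blast) ≈ 0.196

For the numerator, keep only minor quake=true terms: 0.046458 + 0.006831 = 0.053289
Normalizer over all consistent configurations: 0.04×0.91×0.89 + 0.28×0.91×0.11 + 0.58×0.09×0.89 + 0.69×0.09×0.11 = 0.113713
P(minor quake | spike) = 0.053289/0.113713 ≈ 0.469

Now condition on the additional information:
Enumerate both values of minor quake and weight by the priors:
  P(spike | nearby quarry blast) = 0.28*0.91 + 0.69*0.09
        = 0.254800 + 0.062100 = 0.316900
Configurations with minor quake contribute 0.062100, so
  P(minor quake | spike, nearby quarry blast) = 0.062100 / 0.316900 ≈ 0.196
The drop from 0.469 to 0.196 is the explaining-away (discounting) effect.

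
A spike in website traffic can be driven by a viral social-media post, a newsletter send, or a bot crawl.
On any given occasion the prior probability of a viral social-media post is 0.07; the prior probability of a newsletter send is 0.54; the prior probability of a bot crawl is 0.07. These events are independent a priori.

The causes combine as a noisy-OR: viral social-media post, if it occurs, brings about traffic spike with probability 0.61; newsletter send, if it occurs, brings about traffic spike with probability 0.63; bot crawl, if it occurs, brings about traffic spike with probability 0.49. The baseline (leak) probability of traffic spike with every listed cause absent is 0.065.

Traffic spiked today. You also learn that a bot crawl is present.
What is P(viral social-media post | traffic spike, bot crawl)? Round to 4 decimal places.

P(viral social-media post | traffic spike, bot crawl) ≈ 0.0879

Under noisy-OR, P(traffic spike | causes) = 1 − (1−0.065)·∏(1−qᵢ) over the active causes.
P(traffic spike | bot crawl) = 0.52315×0.93×0.46 + 0.823565×0.93×0.54 + 0.814029×0.07×0.46 + 0.931191×0.07×0.54 = 0.223804 + 0.413594 + 0.026212 + 0.035199 = 0.698809
The viral social-media post-present share is 0.026212 + 0.035199 = 0.061411.
So P(viral social-media post | traffic spike, bot crawl) = 0.061411/0.698809 ≈ 0.0879.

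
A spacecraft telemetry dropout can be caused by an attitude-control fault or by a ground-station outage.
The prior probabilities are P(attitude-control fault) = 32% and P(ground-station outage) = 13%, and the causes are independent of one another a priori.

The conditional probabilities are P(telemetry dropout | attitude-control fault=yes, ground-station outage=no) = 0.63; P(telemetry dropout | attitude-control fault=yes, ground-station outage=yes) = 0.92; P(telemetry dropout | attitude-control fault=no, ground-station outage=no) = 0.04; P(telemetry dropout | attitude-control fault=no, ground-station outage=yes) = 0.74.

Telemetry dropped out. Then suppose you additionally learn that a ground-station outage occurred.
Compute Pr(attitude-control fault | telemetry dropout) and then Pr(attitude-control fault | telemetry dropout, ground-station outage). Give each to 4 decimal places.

P(telemetry dropout) = 0.04*0.68*0.87 + 0.74*0.68*0.13 + 0.63*0.32*0.87 + 0.92*0.32*0.13 = 0.023664 + 0.065416 + 0.175392 + 0.038272 = 0.302744
Of this, 0.213664 comes from 0.175392 + 0.038272 (the attitude-control fault=true cases).
Hence the posterior is 0.213664/0.302744 ≈ 0.7058.

Now also conditioning on ground-station outage=true:
Numerator (weight on configurations with attitude-control fault): 0.92*0.32 = 0.294400
Denominator P(telemetry dropout | ground-station outage): 0.74*0.68 + 0.92*0.32 = 0.797600
Posterior = 0.294400 / 0.797600 ≈ 0.3691
This is intercausal reasoning (explaining away): once ground-station outage accounts for the telemetry dropout, attitude-control fault becomes less likely.

Pr(attitude-control fault | telemetry dropout) ≈ 0.7058; Pr(attitude-control fault | telemetry dropout, ground-station outage) ≈ 0.3691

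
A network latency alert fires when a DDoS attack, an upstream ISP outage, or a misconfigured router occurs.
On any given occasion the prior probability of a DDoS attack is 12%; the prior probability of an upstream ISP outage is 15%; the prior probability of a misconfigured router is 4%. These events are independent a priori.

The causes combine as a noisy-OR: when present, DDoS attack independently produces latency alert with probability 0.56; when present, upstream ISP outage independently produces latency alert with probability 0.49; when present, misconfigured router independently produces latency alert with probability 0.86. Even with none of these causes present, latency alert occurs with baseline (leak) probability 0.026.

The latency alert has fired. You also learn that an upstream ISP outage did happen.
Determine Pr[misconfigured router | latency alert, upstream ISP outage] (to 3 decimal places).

Under noisy-OR, P(latency alert | causes) = 1 − (1−0.026)·∏(1−qᵢ) over the active causes.
For the numerator, keep only misconfigured router=true terms: 0.032752 + 0.004653 = 0.037405
Normalizer over all consistent configurations: 0.50326·0.88·0.96 + 0.930456·0.88·0.04 + 0.781434·0.12·0.96 + 0.969401·0.12·0.04 = 0.552580
P(misconfigured router | latency alert, upstream ISP outage) = 0.037405/0.552580 ≈ 0.068

Pr[misconfigured router | latency alert, upstream ISP outage] ≈ 0.068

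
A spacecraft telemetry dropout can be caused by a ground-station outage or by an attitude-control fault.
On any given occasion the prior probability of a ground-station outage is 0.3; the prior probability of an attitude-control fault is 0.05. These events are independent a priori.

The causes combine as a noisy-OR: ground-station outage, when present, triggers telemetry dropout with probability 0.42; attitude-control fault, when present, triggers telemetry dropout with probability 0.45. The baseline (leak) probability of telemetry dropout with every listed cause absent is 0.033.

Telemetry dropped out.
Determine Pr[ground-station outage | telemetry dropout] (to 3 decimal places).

Pr[ground-station outage | telemetry dropout] ≈ 0.780

Under noisy-OR, P(telemetry dropout | causes) = 1 − (1−0.033)·∏(1−qᵢ) over the active causes.
By total probability over the 4 (ground-station outage, attitude-control fault) configurations:
  P(telemetry dropout) = 0.033*0.7*0.95 + 0.46815*0.7*0.05 + 0.43914*0.3*0.95 + 0.691527*0.3*0.05
        = 0.021945 + 0.016385 + 0.125155 + 0.010373 = 0.173858
The terms with ground-station outage present sum to 0.135528, so
  P(ground-station outage | telemetry dropout) = 0.135528 / 0.173858 ≈ 0.780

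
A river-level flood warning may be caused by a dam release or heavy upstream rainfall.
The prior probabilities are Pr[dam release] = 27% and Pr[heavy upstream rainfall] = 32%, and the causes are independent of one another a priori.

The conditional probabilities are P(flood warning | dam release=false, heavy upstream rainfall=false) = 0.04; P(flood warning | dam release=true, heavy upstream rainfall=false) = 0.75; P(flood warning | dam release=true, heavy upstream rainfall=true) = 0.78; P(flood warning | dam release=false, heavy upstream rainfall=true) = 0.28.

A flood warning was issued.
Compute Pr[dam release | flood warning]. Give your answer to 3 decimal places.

Pr[dam release | flood warning] ≈ 0.706

P(flood warning) = 0.04*0.73*0.68 + 0.28*0.73*0.32 + 0.75*0.27*0.68 + 0.78*0.27*0.32 = 0.019856 + 0.065408 + 0.137700 + 0.067392 = 0.290356
Of this, 0.205092 comes from 0.137700 + 0.067392 (the dam release=true cases).
P(dam release | flood warning) = 0.205092 / 0.290356 ≈ 0.706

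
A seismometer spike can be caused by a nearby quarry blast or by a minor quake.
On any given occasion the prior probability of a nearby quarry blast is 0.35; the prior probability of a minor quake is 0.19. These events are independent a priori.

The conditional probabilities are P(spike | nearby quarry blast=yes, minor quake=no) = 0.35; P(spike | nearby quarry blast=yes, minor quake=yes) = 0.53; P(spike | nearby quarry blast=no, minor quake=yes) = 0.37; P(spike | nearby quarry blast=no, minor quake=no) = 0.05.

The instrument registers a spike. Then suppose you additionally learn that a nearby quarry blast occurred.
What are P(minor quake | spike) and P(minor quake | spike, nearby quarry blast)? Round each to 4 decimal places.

Enumerate the 4 (nearby quarry blast, minor quake) configurations and weight by the priors:
  P(spike) = 0.05*0.65*0.81 + 0.37*0.65*0.19 + 0.35*0.35*0.81 + 0.53*0.35*0.19
        = 0.026325 + 0.045695 + 0.099225 + 0.035245 = 0.206490
The terms with minor quake present sum to 0.080940, so
  P(minor quake | spike) = 0.080940 / 0.206490 ≈ 0.3920

With the extra evidence:
Numerator (weight on configurations with minor quake): 0.53*0.19 = 0.100700
The normalizing constant is 0.35*0.81 + 0.53*0.19 = 0.384200
P(minor quake | spike, nearby quarry blast) = 0.100700/0.384200 ≈ 0.2621
This is intercausal reasoning (explaining away): once nearby quarry blast accounts for the spike, minor quake becomes less likely.

P(minor quake | spike) ≈ 0.3920; P(minor quake | spike, nearby quarry blast) ≈ 0.2621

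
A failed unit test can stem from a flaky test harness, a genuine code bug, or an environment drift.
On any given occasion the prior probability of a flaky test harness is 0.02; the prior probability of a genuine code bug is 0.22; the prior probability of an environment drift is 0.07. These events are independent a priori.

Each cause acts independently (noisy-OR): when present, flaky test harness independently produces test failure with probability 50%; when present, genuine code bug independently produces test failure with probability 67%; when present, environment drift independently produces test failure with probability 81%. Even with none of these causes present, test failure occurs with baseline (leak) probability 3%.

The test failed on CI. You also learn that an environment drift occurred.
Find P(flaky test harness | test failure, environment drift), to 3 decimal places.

Under noisy-OR, P(test failure | causes) = 1 − (1−0.03)·∏(1−qᵢ) over the active causes.
P(test failure | environment drift) = 0.8157·0.98·0.78 + 0.939181·0.98·0.22 + 0.90785·0.02·0.78 + 0.969591·0.02·0.22 = 0.623521 + 0.202487 + 0.014162 + 0.004266 = 0.844436
Of this, 0.018428 comes from 0.014162 + 0.004266 (the flaky test harness=true cases).
P(flaky test harness | test failure, environment drift) = 0.018428 / 0.844436 ≈ 0.022

P(flaky test harness | test failure, environment drift) ≈ 0.022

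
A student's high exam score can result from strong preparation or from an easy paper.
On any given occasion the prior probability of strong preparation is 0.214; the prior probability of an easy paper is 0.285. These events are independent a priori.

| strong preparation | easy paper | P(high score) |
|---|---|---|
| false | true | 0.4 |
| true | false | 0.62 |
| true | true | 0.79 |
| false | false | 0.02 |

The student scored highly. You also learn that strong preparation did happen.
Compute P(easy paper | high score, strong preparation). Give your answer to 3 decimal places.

Numerator (weight on configurations with easy paper): 0.79*0.285 = 0.225150
Normalizer over all consistent configurations: 0.62*0.715 + 0.79*0.285 = 0.668450
P(easy paper | high score, strong preparation) = 0.225150/0.668450 ≈ 0.337

P(easy paper | high score, strong preparation) ≈ 0.337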